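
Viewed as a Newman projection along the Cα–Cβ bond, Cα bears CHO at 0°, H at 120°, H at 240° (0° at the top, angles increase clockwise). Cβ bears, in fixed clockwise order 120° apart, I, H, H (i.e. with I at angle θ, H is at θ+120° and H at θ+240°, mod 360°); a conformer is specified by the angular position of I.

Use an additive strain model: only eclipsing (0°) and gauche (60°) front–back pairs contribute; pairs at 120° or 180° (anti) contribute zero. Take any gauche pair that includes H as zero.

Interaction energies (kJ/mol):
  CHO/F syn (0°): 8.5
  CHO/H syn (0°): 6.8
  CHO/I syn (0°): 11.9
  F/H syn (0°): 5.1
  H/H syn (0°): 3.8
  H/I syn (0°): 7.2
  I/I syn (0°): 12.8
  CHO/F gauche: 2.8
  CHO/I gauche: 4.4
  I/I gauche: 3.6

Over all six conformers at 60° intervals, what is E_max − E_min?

I at 0° (eclipsed): CHO(0°)/I(0°) eclipsed 11.9; H(120°)/H(120°) eclipsed 3.8; H(240°)/H(240°) eclipsed 3.8 → 19.5 kJ/mol.
I at 60° (staggered): CHO(0°)/I(60°) gauche 4.4 → 4.4 kJ/mol.
I at 120° (eclipsed): CHO(0°)/H(0°) eclipsed 6.8; H(120°)/I(120°) eclipsed 7.2; H(240°)/H(240°) eclipsed 3.8 → 17.8 kJ/mol.
I at 180° (staggered): no non-H gauche contacts → 0.0 kJ/mol.
I at 240° (eclipsed): CHO(0°)/H(0°) eclipsed 6.8; H(120°)/H(120°) eclipsed 3.8; H(240°)/I(240°) eclipsed 7.2 → 17.8 kJ/mol.
I at 300° (staggered): CHO(0°)/I(300°) gauche 4.4 → 4.4 kJ/mol.
Max at 0° (19.5 kJ/mol), min at 180° (0.0 kJ/mol); barrier = 19.5 kJ/mol.

19.5 kJ/mol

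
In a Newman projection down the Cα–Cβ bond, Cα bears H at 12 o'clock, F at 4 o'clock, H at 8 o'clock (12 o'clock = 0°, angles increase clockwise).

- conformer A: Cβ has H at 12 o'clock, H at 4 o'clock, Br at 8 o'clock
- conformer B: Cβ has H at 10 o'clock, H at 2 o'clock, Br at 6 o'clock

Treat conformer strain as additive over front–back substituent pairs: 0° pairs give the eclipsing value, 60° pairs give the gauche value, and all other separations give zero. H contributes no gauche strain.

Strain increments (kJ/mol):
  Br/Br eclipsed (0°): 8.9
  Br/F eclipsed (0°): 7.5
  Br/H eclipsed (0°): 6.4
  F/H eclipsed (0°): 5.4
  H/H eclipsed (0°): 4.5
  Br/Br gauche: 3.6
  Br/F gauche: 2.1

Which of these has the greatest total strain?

A (eclipsed): H–H eclipsed, F–H eclipsed, H–Br eclipsed; 4.5 + 5.4 + 6.4 = 16.3 kJ/mol.
B (staggered): F–Br gauche; 2.1 = 2.1 kJ/mol.
A has the highest total (16.3 kJ/mol).

A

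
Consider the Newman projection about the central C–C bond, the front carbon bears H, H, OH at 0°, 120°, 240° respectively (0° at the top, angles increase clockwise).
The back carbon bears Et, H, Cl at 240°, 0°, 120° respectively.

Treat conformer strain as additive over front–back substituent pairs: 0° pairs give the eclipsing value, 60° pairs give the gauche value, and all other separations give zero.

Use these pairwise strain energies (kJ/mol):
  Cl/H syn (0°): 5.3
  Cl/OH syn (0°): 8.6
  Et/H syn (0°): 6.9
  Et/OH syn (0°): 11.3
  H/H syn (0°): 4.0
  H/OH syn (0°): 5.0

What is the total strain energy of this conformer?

20.6 kJ/mol

This conformer is eclipsed. H at 0° is eclipsed with H at 0° (4.0); H at 120° is eclipsed with Cl at 120° (5.3); OH at 240° is eclipsed with Et at 240° (11.3). Total 20.6 kJ/mol.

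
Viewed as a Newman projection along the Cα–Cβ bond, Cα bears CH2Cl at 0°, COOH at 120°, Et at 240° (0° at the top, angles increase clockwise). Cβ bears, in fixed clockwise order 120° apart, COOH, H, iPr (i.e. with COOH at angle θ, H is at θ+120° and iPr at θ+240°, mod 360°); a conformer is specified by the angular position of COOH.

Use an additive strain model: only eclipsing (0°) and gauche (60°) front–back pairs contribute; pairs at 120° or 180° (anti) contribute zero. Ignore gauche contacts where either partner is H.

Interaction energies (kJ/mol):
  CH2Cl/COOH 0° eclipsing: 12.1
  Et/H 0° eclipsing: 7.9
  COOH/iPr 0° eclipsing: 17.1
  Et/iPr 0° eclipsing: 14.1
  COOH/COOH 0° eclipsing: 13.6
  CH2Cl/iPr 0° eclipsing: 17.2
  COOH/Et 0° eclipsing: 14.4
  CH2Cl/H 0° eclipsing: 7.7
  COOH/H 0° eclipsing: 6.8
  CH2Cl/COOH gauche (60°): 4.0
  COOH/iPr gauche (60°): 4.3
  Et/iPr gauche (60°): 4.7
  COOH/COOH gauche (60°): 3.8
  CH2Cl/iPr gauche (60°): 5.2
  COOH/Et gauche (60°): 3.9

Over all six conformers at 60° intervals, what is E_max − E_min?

22.3 kJ/mol

COOH at 0° is eclipsed. CH2Cl at 0° is eclipsed with COOH at 0° (12.1); COOH at 120° is eclipsed with H at 120° (6.8); Et at 240° is eclipsed with iPr at 240° (14.1). Total 33.0 kJ/mol.
COOH at 60° is staggered. CH2Cl at 0° is gauche with COOH at 60° (4.0); CH2Cl at 0° is gauche with iPr at 300° (5.2); COOH at 120° is gauche with COOH at 60° (3.8); Et at 240° is gauche with iPr at 300° (4.7). Total 17.7 kJ/mol.
COOH at 120° is eclipsed. CH2Cl at 0° is eclipsed with iPr at 0° (17.2); COOH at 120° is eclipsed with COOH at 120° (13.6); Et at 240° is eclipsed with H at 240° (7.9). Total 38.7 kJ/mol.
COOH at 180° is staggered. CH2Cl at 0° is gauche with iPr at 60° (5.2); COOH at 120° is gauche with COOH at 180° (3.8); COOH at 120° is gauche with iPr at 60° (4.3); Et at 240° is gauche with COOH at 180° (3.9). Total 17.2 kJ/mol.
COOH at 240° is eclipsed. CH2Cl at 0° is eclipsed with H at 0° (7.7); COOH at 120° is eclipsed with iPr at 120° (17.1); Et at 240° is eclipsed with COOH at 240° (14.4). Total 39.2 kJ/mol.
COOH at 300° is staggered. CH2Cl at 0° is gauche with COOH at 300° (4.0); COOH at 120° is gauche with iPr at 180° (4.3); Et at 240° is gauche with COOH at 300° (3.9); Et at 240° is gauche with iPr at 180° (4.7). Total 16.9 kJ/mol.
Max at 240° (39.2 kJ/mol), min at 300° (16.9 kJ/mol); barrier = 22.3 kJ/mol.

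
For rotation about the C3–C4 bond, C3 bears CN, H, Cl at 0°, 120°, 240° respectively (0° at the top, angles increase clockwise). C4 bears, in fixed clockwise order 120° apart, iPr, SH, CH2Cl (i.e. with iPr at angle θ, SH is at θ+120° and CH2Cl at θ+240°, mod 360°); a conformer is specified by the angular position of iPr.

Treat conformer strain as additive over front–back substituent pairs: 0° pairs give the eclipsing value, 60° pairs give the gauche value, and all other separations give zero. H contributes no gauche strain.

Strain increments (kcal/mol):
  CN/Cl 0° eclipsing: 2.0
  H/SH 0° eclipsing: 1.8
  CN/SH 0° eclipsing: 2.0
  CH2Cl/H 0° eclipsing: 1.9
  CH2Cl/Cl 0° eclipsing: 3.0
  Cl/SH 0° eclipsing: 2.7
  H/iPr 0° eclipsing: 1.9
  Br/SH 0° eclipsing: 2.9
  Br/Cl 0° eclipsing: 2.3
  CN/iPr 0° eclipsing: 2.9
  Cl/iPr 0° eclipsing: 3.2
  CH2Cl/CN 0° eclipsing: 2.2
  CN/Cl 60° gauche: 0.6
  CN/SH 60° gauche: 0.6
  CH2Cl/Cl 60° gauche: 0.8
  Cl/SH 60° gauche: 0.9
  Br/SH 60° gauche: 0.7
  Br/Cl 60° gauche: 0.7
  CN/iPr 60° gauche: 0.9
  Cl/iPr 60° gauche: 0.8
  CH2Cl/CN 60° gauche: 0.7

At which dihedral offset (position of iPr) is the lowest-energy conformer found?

180°

iPr at 0° (eclipsed): CN(0°)/iPr(0°) eclipsed 2.9; H(120°)/SH(120°) eclipsed 1.8; Cl(240°)/CH2Cl(240°) eclipsed 3.0 → 7.7 kcal/mol.
iPr at 60° (staggered): CN(0°)/iPr(60°) gauche 0.9; CN(0°)/CH2Cl(300°) gauche 0.7; Cl(240°)/SH(180°) gauche 0.9; Cl(240°)/CH2Cl(300°) gauche 0.8 → 3.3 kcal/mol.
iPr at 120° (eclipsed): CN(0°)/CH2Cl(0°) eclipsed 2.2; H(120°)/iPr(120°) eclipsed 1.9; Cl(240°)/SH(240°) eclipsed 2.7 → 6.8 kcal/mol.
iPr at 180° (staggered): CN(0°)/SH(300°) gauche 0.6; CN(0°)/CH2Cl(60°) gauche 0.7; Cl(240°)/iPr(180°) gauche 0.8; Cl(240°)/SH(300°) gauche 0.9 → 3.0 kcal/mol.
iPr at 240° (eclipsed): CN(0°)/SH(0°) eclipsed 2.0; H(120°)/CH2Cl(120°) eclipsed 1.9; Cl(240°)/iPr(240°) eclipsed 3.2 → 7.1 kcal/mol.
iPr at 300° (staggered): CN(0°)/iPr(300°) gauche 0.9; CN(0°)/SH(60°) gauche 0.6; Cl(240°)/iPr(300°) gauche 0.8; Cl(240°)/CH2Cl(180°) gauche 0.8 → 3.1 kcal/mol.
The minimum (3.0 kcal/mol) occurs with iPr at 180°.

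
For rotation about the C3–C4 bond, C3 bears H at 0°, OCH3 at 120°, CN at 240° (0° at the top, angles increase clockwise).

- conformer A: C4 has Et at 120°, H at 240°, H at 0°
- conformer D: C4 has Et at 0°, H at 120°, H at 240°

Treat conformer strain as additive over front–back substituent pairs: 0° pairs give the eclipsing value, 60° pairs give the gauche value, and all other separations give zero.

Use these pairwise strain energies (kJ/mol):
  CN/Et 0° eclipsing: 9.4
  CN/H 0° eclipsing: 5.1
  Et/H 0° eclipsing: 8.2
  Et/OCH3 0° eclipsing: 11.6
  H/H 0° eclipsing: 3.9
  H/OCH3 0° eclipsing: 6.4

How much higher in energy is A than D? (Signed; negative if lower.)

+0.9 kJ/mol

A (eclipsed): H–H eclipsed, OCH3–Et eclipsed, CN–H eclipsed; 3.9 + 11.6 + 5.1 = 20.6 kJ/mol.
D (eclipsed): H–Et eclipsed, OCH3–H eclipsed, CN–H eclipsed; 8.2 + 6.4 + 5.1 = 19.7 kJ/mol.
E(A) − E(D) = 20.6 − 19.7 = +0.9 kJ/mol.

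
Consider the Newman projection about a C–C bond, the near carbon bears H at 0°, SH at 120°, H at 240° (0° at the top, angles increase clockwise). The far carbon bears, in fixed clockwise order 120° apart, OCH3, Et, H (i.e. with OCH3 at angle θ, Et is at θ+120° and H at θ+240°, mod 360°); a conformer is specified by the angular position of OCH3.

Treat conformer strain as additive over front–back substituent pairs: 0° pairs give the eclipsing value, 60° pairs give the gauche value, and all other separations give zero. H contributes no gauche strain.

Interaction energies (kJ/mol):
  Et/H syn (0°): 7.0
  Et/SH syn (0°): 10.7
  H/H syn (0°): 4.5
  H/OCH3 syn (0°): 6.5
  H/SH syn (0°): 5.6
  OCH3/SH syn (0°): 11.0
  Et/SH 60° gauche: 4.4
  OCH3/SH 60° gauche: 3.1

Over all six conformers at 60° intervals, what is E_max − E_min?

19.4 kJ/mol

OCH3 at 0° (eclipsed): H–OCH3 eclipsed, SH–Et eclipsed, H–H eclipsed; 6.5 + 10.7 + 4.5 = 21.7 kJ/mol.
OCH3 at 60° (staggered): SH–OCH3 gauche, SH–Et gauche; 3.1 + 4.4 = 7.5 kJ/mol.
OCH3 at 120° (eclipsed): H–H eclipsed, SH–OCH3 eclipsed, H–Et eclipsed; 4.5 + 11.0 + 7.0 = 22.5 kJ/mol.
OCH3 at 180° (staggered): SH–OCH3 gauche; 3.1 = 3.1 kJ/mol.
OCH3 at 240° (eclipsed): H–Et eclipsed, SH–H eclipsed, H–OCH3 eclipsed; 7.0 + 5.6 + 6.5 = 19.1 kJ/mol.
OCH3 at 300° (staggered): SH–Et gauche; 4.4 = 4.4 kJ/mol.
Max at 120° (22.5 kJ/mol), min at 180° (3.1 kJ/mol); barrier = 19.4 kJ/mol.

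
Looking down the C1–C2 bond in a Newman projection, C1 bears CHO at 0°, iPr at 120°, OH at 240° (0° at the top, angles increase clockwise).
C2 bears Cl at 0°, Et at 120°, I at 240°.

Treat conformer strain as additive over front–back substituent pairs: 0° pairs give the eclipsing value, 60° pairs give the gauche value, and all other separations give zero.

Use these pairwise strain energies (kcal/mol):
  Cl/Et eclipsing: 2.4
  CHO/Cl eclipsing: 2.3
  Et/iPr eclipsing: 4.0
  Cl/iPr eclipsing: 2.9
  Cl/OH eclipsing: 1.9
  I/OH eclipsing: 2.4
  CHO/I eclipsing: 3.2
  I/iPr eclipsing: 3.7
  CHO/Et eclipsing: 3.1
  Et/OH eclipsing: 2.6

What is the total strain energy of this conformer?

8.7 kcal/mol

This conformer (eclipsed): CHO(0°)/Cl(0°) eclipsed 2.3; iPr(120°)/Et(120°) eclipsed 4.0; OH(240°)/I(240°) eclipsed 2.4 → 8.7 kcal/mol.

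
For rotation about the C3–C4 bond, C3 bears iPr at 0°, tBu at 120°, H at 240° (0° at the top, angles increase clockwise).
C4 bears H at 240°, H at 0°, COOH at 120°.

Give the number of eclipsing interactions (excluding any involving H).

Non-H eclipsing pairs: tBu(120°)/COOH(120°) — 1 interaction.

1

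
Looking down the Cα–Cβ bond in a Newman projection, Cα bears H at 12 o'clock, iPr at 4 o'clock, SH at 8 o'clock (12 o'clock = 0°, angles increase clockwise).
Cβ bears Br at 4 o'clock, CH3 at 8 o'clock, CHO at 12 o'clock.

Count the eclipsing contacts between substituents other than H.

Non-H eclipsing pairs: iPr(120°)/Br(120°); SH(240°)/CH3(240°) — 2 interactions.

2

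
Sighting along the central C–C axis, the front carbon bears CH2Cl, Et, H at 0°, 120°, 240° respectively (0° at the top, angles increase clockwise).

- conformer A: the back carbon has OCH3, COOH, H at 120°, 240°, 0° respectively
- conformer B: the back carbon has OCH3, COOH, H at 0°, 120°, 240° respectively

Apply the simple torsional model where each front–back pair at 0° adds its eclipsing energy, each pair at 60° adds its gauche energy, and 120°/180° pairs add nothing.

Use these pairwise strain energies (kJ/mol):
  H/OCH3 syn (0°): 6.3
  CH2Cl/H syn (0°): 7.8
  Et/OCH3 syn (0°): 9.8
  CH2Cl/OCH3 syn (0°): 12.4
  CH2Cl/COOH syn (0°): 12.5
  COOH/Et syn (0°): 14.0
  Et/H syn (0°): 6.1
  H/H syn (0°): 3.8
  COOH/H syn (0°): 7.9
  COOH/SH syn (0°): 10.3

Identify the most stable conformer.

A (eclipsed): CH2Cl(0°)/H(0°) eclipsed 7.8; Et(120°)/OCH3(120°) eclipsed 9.8; H(240°)/COOH(240°) eclipsed 7.9 → 25.5 kJ/mol.
B (eclipsed): CH2Cl(0°)/OCH3(0°) eclipsed 12.4; Et(120°)/COOH(120°) eclipsed 14.0; H(240°)/H(240°) eclipsed 3.8 → 30.2 kJ/mol.
A has the lowest total (25.5 kJ/mol).

A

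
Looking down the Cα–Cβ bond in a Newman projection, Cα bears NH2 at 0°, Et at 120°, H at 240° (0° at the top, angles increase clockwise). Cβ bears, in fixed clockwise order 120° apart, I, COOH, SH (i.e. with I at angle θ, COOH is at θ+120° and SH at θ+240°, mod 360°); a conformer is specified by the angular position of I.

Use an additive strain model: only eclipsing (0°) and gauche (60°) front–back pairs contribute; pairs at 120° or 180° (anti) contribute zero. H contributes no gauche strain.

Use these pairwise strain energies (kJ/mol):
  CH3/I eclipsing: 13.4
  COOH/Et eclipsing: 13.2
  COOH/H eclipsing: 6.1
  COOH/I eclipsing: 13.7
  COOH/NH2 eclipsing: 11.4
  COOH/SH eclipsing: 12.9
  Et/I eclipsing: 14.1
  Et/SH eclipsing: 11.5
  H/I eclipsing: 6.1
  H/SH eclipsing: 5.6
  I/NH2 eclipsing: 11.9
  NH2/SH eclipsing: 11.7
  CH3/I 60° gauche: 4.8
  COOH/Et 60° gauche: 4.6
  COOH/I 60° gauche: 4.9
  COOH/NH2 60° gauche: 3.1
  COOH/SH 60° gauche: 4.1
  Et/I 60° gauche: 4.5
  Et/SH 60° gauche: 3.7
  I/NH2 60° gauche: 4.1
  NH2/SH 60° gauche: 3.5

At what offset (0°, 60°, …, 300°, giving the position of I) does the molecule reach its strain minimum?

180°

I at 0° (eclipsed): NH2(0°)/I(0°) eclipsed 11.9; Et(120°)/COOH(120°) eclipsed 13.2; H(240°)/SH(240°) eclipsed 5.6 → 30.7 kJ/mol.
I at 60° (staggered): NH2(0°)/I(60°) gauche 4.1; NH2(0°)/SH(300°) gauche 3.5; Et(120°)/I(60°) gauche 4.5; Et(120°)/COOH(180°) gauche 4.6 → 16.7 kJ/mol.
I at 120° (eclipsed): NH2(0°)/SH(0°) eclipsed 11.7; Et(120°)/I(120°) eclipsed 14.1; H(240°)/COOH(240°) eclipsed 6.1 → 31.9 kJ/mol.
I at 180° (staggered): NH2(0°)/COOH(300°) gauche 3.1; NH2(0°)/SH(60°) gauche 3.5; Et(120°)/I(180°) gauche 4.5; Et(120°)/SH(60°) gauche 3.7 → 14.8 kJ/mol.
I at 240° (eclipsed): NH2(0°)/COOH(0°) eclipsed 11.4; Et(120°)/SH(120°) eclipsed 11.5; H(240°)/I(240°) eclipsed 6.1 → 29.0 kJ/mol.
I at 300° (staggered): NH2(0°)/I(300°) gauche 4.1; NH2(0°)/COOH(60°) gauche 3.1; Et(120°)/COOH(60°) gauche 4.6; Et(120°)/SH(180°) gauche 3.7 → 15.5 kJ/mol.
The minimum (14.8 kJ/mol) occurs with I at 180°.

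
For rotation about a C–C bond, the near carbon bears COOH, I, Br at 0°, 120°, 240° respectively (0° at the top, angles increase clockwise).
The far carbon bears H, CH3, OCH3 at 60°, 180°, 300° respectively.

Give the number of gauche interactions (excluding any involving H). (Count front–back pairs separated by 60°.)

4

Non-H gauche pairs: COOH(0°)/OCH3(300°); I(120°)/CH3(180°); Br(240°)/CH3(180°); Br(240°)/OCH3(300°) — 4 interactions.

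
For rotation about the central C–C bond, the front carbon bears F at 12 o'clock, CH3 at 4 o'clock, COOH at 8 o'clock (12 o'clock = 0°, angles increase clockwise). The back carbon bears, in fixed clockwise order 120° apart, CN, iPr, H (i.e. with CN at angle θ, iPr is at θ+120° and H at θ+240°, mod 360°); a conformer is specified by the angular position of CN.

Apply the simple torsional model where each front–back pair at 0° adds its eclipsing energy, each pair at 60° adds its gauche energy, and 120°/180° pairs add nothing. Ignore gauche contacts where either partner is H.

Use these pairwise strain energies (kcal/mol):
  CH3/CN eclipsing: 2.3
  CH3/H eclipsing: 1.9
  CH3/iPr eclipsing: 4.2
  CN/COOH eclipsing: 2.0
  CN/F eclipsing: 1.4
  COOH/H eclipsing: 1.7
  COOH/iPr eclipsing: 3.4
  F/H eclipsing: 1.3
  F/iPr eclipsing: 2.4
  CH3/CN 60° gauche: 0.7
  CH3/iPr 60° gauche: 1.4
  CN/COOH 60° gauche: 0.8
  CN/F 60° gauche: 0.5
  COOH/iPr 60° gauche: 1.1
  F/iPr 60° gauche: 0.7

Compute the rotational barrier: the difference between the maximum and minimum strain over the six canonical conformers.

CN at 0° is eclipsed. F at 0° is eclipsed with CN at 0° (1.4); CH3 at 120° is eclipsed with iPr at 120° (4.2); COOH at 240° is eclipsed with H at 240° (1.7). Total 7.3 kcal/mol.
CN at 60° is staggered. F at 0° is gauche with CN at 60° (0.5); CH3 at 120° is gauche with CN at 60° (0.7); CH3 at 120° is gauche with iPr at 180° (1.4); COOH at 240° is gauche with iPr at 180° (1.1). Total 3.7 kcal/mol.
CN at 120° is eclipsed. F at 0° is eclipsed with H at 0° (1.3); CH3 at 120° is eclipsed with CN at 120° (2.3); COOH at 240° is eclipsed with iPr at 240° (3.4). Total 7.0 kcal/mol.
CN at 180° is staggered. F at 0° is gauche with iPr at 300° (0.7); CH3 at 120° is gauche with CN at 180° (0.7); COOH at 240° is gauche with CN at 180° (0.8); COOH at 240° is gauche with iPr at 300° (1.1). Total 3.3 kcal/mol.
CN at 240° is eclipsed. F at 0° is eclipsed with iPr at 0° (2.4); CH3 at 120° is eclipsed with H at 120° (1.9); COOH at 240° is eclipsed with CN at 240° (2.0). Total 6.3 kcal/mol.
CN at 300° is staggered. F at 0° is gauche with CN at 300° (0.5); F at 0° is gauche with iPr at 60° (0.7); CH3 at 120° is gauche with iPr at 60° (1.4); COOH at 240° is gauche with CN at 300° (0.8). Total 3.4 kcal/mol.
Max at 0° (7.3 kcal/mol), min at 180° (3.3 kcal/mol); barrier = 4.0 kcal/mol.

4.0 kcal/mol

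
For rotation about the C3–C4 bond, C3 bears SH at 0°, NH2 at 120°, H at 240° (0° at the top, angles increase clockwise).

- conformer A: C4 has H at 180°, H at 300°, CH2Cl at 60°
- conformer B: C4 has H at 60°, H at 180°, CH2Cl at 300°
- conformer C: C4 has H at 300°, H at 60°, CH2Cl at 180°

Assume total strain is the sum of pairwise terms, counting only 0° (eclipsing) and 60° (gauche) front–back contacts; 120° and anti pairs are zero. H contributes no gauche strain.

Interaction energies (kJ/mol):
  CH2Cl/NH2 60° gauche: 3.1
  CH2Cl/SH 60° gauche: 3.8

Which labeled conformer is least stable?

A is staggered. SH at 0° is gauche with CH2Cl at 60° (3.8); NH2 at 120° is gauche with CH2Cl at 60° (3.1). Total 6.9 kJ/mol.
B is staggered. SH at 0° is gauche with CH2Cl at 300° (3.8). Total 3.8 kJ/mol.
C is staggered. NH2 at 120° is gauche with CH2Cl at 180° (3.1). Total 3.1 kJ/mol.
A has the highest total (6.9 kJ/mol).

A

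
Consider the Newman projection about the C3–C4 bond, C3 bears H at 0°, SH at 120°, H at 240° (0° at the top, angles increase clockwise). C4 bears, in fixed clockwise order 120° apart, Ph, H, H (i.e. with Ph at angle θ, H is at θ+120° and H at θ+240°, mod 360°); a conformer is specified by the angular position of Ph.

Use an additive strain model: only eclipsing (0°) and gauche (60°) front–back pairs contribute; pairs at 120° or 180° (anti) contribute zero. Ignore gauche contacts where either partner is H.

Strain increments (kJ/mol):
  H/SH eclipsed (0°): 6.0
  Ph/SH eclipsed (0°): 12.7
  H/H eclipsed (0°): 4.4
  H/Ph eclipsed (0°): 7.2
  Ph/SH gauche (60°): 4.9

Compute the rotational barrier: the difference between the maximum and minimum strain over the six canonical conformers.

Ph at 0° is eclipsed. H at 0° is eclipsed with Ph at 0° (7.2); SH at 120° is eclipsed with H at 120° (6.0); H at 240° is eclipsed with H at 240° (4.4). Total 17.6 kJ/mol.
Ph at 60° is staggered. SH at 120° is gauche with Ph at 60° (4.9). Total 4.9 kJ/mol.
Ph at 120° is eclipsed. H at 0° is eclipsed with H at 0° (4.4); SH at 120° is eclipsed with Ph at 120° (12.7); H at 240° is eclipsed with H at 240° (4.4). Total 21.5 kJ/mol.
Ph at 180° is staggered. SH at 120° is gauche with Ph at 180° (4.9). Total 4.9 kJ/mol.
Ph at 240° is eclipsed. H at 0° is eclipsed with H at 0° (4.4); SH at 120° is eclipsed with H at 120° (6.0); H at 240° is eclipsed with Ph at 240° (7.2). Total 17.6 kJ/mol.
Ph at 300° (staggered): no non-H gauche contacts → 0.0 kJ/mol.
Max at 120° (21.5 kJ/mol), min at 300° (0.0 kJ/mol); barrier = 21.5 kJ/mol.

21.5 kJ/mol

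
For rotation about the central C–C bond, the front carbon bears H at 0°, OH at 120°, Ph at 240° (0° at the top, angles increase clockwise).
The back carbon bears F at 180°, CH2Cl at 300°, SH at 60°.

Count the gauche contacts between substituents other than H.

4

Non-H gauche pairs: OH(120°)/F(180°); OH(120°)/SH(60°); Ph(240°)/F(180°); Ph(240°)/CH2Cl(300°) — 4 interactions.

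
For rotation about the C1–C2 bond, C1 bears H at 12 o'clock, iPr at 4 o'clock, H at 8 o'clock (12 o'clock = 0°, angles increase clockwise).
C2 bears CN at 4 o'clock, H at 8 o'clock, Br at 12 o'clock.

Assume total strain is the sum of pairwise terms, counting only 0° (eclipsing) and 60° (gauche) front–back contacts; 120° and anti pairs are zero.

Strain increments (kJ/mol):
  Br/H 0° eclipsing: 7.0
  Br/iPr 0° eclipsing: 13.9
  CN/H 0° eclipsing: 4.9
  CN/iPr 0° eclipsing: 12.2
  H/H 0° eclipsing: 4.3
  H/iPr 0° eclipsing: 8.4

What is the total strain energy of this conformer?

This conformer is eclipsed. H at 0° is eclipsed with Br at 0° (7.0); iPr at 120° is eclipsed with CN at 120° (12.2); H at 240° is eclipsed with H at 240° (4.3). Total 23.5 kJ/mol.

23.5 kJ/mol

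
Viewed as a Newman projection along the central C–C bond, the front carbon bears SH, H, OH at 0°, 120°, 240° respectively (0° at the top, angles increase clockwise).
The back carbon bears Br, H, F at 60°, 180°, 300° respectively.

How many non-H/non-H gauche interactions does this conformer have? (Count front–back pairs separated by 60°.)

3

Non-H gauche pairs: SH(0°)/Br(60°); SH(0°)/F(300°); OH(240°)/F(300°) — 3 interactions.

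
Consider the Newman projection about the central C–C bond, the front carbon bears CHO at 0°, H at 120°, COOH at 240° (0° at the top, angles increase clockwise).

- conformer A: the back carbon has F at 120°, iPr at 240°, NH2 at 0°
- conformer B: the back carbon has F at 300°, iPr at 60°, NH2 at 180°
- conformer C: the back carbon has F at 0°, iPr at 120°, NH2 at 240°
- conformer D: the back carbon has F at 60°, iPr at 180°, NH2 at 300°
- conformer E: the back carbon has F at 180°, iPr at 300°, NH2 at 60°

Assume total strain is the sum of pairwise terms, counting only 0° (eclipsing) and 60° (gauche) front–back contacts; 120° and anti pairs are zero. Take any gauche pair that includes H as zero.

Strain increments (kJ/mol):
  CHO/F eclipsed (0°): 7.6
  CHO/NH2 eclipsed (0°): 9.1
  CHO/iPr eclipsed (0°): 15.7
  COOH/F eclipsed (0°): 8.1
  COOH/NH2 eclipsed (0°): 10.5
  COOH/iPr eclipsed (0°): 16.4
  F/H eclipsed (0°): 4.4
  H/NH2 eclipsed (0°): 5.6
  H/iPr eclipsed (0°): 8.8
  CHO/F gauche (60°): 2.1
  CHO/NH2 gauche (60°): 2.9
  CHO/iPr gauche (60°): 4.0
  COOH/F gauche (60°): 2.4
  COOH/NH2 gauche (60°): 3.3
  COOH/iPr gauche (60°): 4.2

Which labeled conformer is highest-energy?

A

A (eclipsed): CHO(0°)/NH2(0°) eclipsed 9.1; H(120°)/F(120°) eclipsed 4.4; COOH(240°)/iPr(240°) eclipsed 16.4 → 29.9 kJ/mol.
B (staggered): CHO(0°)/F(300°) gauche 2.1; CHO(0°)/iPr(60°) gauche 4.0; COOH(240°)/F(300°) gauche 2.4; COOH(240°)/NH2(180°) gauche 3.3 → 11.8 kJ/mol.
C (eclipsed): CHO(0°)/F(0°) eclipsed 7.6; H(120°)/iPr(120°) eclipsed 8.8; COOH(240°)/NH2(240°) eclipsed 10.5 → 26.9 kJ/mol.
D (staggered): CHO(0°)/F(60°) gauche 2.1; CHO(0°)/NH2(300°) gauche 2.9; COOH(240°)/iPr(180°) gauche 4.2; COOH(240°)/NH2(300°) gauche 3.3 → 12.5 kJ/mol.
E (staggered): CHO(0°)/iPr(300°) gauche 4.0; CHO(0°)/NH2(60°) gauche 2.9; COOH(240°)/F(180°) gauche 2.4; COOH(240°)/iPr(300°) gauche 4.2 → 13.5 kJ/mol.
A has the highest total (29.9 kJ/mol).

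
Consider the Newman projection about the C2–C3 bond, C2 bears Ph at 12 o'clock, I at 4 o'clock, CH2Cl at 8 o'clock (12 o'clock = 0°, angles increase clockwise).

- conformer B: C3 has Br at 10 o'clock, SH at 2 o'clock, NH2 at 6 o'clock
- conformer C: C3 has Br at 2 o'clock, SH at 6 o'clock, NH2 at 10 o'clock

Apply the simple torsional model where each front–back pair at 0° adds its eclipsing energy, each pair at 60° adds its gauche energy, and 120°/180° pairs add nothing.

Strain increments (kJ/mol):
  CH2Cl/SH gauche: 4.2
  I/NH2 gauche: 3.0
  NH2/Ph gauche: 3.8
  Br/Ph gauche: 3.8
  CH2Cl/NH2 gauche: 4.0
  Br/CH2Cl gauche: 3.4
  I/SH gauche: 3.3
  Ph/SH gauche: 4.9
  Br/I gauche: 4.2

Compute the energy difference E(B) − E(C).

-0.9 kJ/mol

B is staggered. Ph at 0° is gauche with Br at 300° (3.8); Ph at 0° is gauche with SH at 60° (4.9); I at 120° is gauche with SH at 60° (3.3); I at 120° is gauche with NH2 at 180° (3.0); CH2Cl at 240° is gauche with Br at 300° (3.4); CH2Cl at 240° is gauche with NH2 at 180° (4.0). Total 22.4 kJ/mol.
C is staggered. Ph at 0° is gauche with Br at 60° (3.8); Ph at 0° is gauche with NH2 at 300° (3.8); I at 120° is gauche with Br at 60° (4.2); I at 120° is gauche with SH at 180° (3.3); CH2Cl at 240° is gauche with SH at 180° (4.2); CH2Cl at 240° is gauche with NH2 at 300° (4.0). Total 23.3 kJ/mol.
E(B) − E(C) = 22.4 − 23.3 = -0.9 kJ/mol.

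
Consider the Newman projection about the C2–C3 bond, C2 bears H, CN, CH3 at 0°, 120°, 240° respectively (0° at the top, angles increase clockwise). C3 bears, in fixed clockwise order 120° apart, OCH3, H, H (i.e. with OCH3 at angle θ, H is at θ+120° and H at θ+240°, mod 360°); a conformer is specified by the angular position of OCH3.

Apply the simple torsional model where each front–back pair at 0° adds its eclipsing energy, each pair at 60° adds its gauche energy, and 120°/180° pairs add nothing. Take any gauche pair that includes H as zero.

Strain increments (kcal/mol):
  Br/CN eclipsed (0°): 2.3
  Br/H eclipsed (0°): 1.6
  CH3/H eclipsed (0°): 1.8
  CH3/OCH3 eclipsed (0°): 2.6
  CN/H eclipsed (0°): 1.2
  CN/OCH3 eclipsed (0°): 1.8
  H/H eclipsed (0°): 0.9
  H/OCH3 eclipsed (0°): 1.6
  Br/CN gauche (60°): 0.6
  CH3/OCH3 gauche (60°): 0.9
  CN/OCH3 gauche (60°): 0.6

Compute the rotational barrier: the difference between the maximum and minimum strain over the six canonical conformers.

OCH3 at 0° (eclipsed): H–OCH3 eclipsed, CN–H eclipsed, CH3–H eclipsed; 1.6 + 1.2 + 1.8 = 4.6 kcal/mol.
OCH3 at 60° (staggered): CN–OCH3 gauche; 0.6 = 0.6 kcal/mol.
OCH3 at 120° (eclipsed): H–H eclipsed, CN–OCH3 eclipsed, CH3–H eclipsed; 0.9 + 1.8 + 1.8 = 4.5 kcal/mol.
OCH3 at 180° (staggered): CN–OCH3 gauche, CH3–OCH3 gauche; 0.6 + 0.9 = 1.5 kcal/mol.
OCH3 at 240° (eclipsed): H–H eclipsed, CN–H eclipsed, CH3–OCH3 eclipsed; 0.9 + 1.2 + 2.6 = 4.7 kcal/mol.
OCH3 at 300° (staggered): CH3–OCH3 gauche; 0.9 = 0.9 kcal/mol.
Max at 240° (4.7 kcal/mol), min at 60° (0.6 kcal/mol); barrier = 4.1 kcal/mol.

4.1 kcal/mol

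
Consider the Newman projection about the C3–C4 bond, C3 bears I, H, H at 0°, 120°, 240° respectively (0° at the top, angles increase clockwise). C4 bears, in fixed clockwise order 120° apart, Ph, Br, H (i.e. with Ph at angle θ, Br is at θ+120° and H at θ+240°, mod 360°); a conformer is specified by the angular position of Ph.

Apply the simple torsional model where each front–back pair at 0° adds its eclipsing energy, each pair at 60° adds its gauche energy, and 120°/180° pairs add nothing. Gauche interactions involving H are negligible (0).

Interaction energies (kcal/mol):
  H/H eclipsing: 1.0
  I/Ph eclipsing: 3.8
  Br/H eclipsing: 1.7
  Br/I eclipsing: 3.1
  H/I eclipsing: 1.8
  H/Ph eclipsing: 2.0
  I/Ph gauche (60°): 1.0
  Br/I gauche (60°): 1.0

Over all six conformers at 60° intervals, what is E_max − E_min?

5.5 kcal/mol

Ph at 0° (eclipsed): I(0°)/Ph(0°) eclipsed 3.8; H(120°)/Br(120°) eclipsed 1.7; H(240°)/H(240°) eclipsed 1.0 → 6.5 kcal/mol.
Ph at 60° (staggered): I(0°)/Ph(60°) gauche 1.0 → 1.0 kcal/mol.
Ph at 120° (eclipsed): I(0°)/H(0°) eclipsed 1.8; H(120°)/Ph(120°) eclipsed 2.0; H(240°)/Br(240°) eclipsed 1.7 → 5.5 kcal/mol.
Ph at 180° (staggered): I(0°)/Br(300°) gauche 1.0 → 1.0 kcal/mol.
Ph at 240° (eclipsed): I(0°)/Br(0°) eclipsed 3.1; H(120°)/H(120°) eclipsed 1.0; H(240°)/Ph(240°) eclipsed 2.0 → 6.1 kcal/mol.
Ph at 300° (staggered): I(0°)/Ph(300°) gauche 1.0; I(0°)/Br(60°) gauche 1.0 → 2.0 kcal/mol.
Max at 0° (6.5 kcal/mol), min at 60° (1.0 kcal/mol); barrier = 5.5 kcal/mol.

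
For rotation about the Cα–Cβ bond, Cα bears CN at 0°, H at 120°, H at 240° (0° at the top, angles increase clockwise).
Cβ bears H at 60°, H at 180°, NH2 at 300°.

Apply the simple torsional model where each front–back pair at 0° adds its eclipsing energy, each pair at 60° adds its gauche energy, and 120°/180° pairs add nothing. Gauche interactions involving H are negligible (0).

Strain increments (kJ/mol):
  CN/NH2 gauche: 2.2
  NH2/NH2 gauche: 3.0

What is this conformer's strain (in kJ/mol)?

2.2 kJ/mol

This conformer (staggered): CN(0°)/NH2(300°) gauche 2.2 → 2.2 kJ/mol.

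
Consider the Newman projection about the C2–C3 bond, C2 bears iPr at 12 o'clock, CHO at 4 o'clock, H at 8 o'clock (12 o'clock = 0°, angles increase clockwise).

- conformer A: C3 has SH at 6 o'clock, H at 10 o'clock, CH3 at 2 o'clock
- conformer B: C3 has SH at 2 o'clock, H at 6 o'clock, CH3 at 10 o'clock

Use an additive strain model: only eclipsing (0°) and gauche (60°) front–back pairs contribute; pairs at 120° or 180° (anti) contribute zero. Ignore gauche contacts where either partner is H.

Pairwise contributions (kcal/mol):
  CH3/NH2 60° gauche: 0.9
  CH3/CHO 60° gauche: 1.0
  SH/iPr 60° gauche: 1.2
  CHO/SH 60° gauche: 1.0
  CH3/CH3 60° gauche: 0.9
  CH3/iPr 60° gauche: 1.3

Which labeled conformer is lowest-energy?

A is staggered. iPr at 0° is gauche with CH3 at 60° (1.3); CHO at 120° is gauche with SH at 180° (1.0); CHO at 120° is gauche with CH3 at 60° (1.0). Total 3.3 kcal/mol.
B is staggered. iPr at 0° is gauche with SH at 60° (1.2); iPr at 0° is gauche with CH3 at 300° (1.3); CHO at 120° is gauche with SH at 60° (1.0). Total 3.5 kcal/mol.
A has the lowest total (3.3 kcal/mol).

A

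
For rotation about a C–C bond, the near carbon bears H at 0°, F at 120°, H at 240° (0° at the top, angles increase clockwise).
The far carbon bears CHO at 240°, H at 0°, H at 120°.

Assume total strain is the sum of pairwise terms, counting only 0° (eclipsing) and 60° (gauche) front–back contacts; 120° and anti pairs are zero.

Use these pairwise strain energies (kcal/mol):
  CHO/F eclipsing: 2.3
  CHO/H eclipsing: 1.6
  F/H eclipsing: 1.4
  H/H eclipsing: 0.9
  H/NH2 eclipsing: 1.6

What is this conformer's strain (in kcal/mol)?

This conformer is eclipsed. H at 0° is eclipsed with H at 0° (0.9); F at 120° is eclipsed with H at 120° (1.4); H at 240° is eclipsed with CHO at 240° (1.6). Total 3.9 kcal/mol.

3.9 kcal/mol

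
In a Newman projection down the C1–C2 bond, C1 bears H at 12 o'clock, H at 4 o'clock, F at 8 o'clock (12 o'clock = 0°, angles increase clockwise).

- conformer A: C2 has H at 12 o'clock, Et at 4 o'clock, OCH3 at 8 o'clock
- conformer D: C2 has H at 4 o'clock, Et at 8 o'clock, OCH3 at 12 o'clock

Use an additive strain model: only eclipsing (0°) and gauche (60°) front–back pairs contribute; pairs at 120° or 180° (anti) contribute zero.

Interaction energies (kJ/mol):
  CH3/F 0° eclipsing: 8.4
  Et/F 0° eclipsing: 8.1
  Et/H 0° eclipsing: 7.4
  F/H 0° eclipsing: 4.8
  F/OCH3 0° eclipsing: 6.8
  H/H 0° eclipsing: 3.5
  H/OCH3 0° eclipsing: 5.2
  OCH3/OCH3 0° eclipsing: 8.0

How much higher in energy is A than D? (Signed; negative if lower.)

+0.9 kJ/mol

A is eclipsed. H at 0° is eclipsed with H at 0° (3.5); H at 120° is eclipsed with Et at 120° (7.4); F at 240° is eclipsed with OCH3 at 240° (6.8). Total 17.7 kJ/mol.
D is eclipsed. H at 0° is eclipsed with OCH3 at 0° (5.2); H at 120° is eclipsed with H at 120° (3.5); F at 240° is eclipsed with Et at 240° (8.1). Total 16.8 kJ/mol.
E(A) − E(D) = 17.7 − 16.8 = +0.9 kJ/mol.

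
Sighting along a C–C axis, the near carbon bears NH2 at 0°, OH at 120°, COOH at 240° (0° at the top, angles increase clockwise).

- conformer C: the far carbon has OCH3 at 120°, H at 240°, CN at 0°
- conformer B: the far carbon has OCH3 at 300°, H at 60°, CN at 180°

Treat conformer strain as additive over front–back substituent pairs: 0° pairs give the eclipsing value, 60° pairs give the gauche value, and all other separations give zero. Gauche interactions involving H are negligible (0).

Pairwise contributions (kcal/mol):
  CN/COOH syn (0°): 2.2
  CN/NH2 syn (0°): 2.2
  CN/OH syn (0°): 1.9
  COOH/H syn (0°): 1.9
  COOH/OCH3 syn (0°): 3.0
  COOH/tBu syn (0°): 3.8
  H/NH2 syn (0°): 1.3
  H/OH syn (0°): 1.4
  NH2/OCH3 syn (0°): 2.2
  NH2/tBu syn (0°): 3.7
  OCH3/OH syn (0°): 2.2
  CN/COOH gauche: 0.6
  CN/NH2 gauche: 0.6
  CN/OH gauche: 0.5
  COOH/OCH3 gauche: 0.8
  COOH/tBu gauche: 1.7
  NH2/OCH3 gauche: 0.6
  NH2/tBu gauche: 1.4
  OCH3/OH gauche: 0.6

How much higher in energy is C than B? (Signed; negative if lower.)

+3.8 kcal/mol

C is eclipsed. NH2 at 0° is eclipsed with CN at 0° (2.2); OH at 120° is eclipsed with OCH3 at 120° (2.2); COOH at 240° is eclipsed with H at 240° (1.9). Total 6.3 kcal/mol.
B is staggered. NH2 at 0° is gauche with OCH3 at 300° (0.6); OH at 120° is gauche with CN at 180° (0.5); COOH at 240° is gauche with OCH3 at 300° (0.8); COOH at 240° is gauche with CN at 180° (0.6). Total 2.5 kcal/mol.
E(C) − E(B) = 6.3 − 2.5 = +3.8 kcal/mol.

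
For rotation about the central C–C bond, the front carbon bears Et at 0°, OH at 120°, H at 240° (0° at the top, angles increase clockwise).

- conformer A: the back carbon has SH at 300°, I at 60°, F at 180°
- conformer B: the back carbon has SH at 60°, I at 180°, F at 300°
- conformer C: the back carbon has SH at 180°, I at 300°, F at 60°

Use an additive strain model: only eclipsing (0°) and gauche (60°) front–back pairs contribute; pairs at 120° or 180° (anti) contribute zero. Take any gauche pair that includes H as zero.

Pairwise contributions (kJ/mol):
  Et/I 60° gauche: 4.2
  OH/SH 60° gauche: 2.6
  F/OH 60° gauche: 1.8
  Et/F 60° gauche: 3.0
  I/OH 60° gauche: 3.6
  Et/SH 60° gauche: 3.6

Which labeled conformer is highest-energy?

A (staggered): Et–SH gauche, Et–I gauche, OH–I gauche, OH–F gauche; 3.6 + 4.2 + 3.6 + 1.8 = 13.2 kJ/mol.
B (staggered): Et–SH gauche, Et–F gauche, OH–SH gauche, OH–I gauche; 3.6 + 3.0 + 2.6 + 3.6 = 12.8 kJ/mol.
C (staggered): Et–I gauche, Et–F gauche, OH–SH gauche, OH–F gauche; 4.2 + 3.0 + 2.6 + 1.8 = 11.6 kJ/mol.
A has the highest total (13.2 kJ/mol).

A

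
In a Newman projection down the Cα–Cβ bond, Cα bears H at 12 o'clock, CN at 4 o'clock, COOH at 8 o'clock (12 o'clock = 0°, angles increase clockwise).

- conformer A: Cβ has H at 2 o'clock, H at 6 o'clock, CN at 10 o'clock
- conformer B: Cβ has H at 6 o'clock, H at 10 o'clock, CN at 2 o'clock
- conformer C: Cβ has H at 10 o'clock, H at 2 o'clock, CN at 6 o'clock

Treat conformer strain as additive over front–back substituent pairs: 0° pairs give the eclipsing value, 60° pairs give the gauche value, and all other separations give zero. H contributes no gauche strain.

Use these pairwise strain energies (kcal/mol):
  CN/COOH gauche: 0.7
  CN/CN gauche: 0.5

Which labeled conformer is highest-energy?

C

A is staggered. COOH at 240° is gauche with CN at 300° (0.7). Total 0.7 kcal/mol.
B is staggered. CN at 120° is gauche with CN at 60° (0.5). Total 0.5 kcal/mol.
C is staggered. CN at 120° is gauche with CN at 180° (0.5); COOH at 240° is gauche with CN at 180° (0.7). Total 1.2 kcal/mol.
C has the highest total (1.2 kcal/mol).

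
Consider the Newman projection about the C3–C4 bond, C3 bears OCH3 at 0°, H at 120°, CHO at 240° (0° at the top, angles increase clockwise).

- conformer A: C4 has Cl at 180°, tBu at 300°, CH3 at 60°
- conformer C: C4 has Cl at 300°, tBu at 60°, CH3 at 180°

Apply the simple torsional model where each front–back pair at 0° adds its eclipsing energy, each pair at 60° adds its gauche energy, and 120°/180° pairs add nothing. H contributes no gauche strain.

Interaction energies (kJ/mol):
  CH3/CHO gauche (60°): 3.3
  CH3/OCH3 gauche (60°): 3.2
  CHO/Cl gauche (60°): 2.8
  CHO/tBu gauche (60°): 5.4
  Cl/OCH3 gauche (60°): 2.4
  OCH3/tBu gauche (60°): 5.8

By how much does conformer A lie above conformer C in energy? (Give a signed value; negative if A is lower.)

A is staggered. OCH3 at 0° is gauche with tBu at 300° (5.8); OCH3 at 0° is gauche with CH3 at 60° (3.2); CHO at 240° is gauche with Cl at 180° (2.8); CHO at 240° is gauche with tBu at 300° (5.4). Total 17.2 kJ/mol.
C is staggered. OCH3 at 0° is gauche with Cl at 300° (2.4); OCH3 at 0° is gauche with tBu at 60° (5.8); CHO at 240° is gauche with Cl at 300° (2.8); CHO at 240° is gauche with CH3 at 180° (3.3). Total 14.3 kJ/mol.
E(A) − E(C) = 17.2 − 14.3 = +2.9 kJ/mol.

+2.9 kJ/mol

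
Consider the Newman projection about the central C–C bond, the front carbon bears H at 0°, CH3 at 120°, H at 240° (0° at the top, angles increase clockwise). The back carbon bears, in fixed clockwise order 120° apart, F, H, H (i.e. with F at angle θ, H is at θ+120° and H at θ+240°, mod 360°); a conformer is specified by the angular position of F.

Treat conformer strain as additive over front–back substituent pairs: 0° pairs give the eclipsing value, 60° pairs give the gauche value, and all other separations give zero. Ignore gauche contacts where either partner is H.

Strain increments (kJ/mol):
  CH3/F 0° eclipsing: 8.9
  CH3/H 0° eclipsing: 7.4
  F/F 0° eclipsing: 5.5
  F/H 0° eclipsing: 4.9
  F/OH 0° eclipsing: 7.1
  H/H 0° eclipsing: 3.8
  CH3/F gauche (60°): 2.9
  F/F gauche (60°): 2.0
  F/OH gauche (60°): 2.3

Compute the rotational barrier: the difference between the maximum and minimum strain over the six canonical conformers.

16.5 kJ/mol

F at 0° (eclipsed): H(0°)/F(0°) eclipsed 4.9; CH3(120°)/H(120°) eclipsed 7.4; H(240°)/H(240°) eclipsed 3.8 → 16.1 kJ/mol.
F at 60° (staggered): CH3(120°)/F(60°) gauche 2.9 → 2.9 kJ/mol.
F at 120° (eclipsed): H(0°)/H(0°) eclipsed 3.8; CH3(120°)/F(120°) eclipsed 8.9; H(240°)/H(240°) eclipsed 3.8 → 16.5 kJ/mol.
F at 180° (staggered): CH3(120°)/F(180°) gauche 2.9 → 2.9 kJ/mol.
F at 240° (eclipsed): H(0°)/H(0°) eclipsed 3.8; CH3(120°)/H(120°) eclipsed 7.4; H(240°)/F(240°) eclipsed 4.9 → 16.1 kJ/mol.
F at 300° (staggered): no non-H gauche contacts → 0.0 kJ/mol.
Max at 120° (16.5 kJ/mol), min at 300° (0.0 kJ/mol); barrier = 16.5 kJ/mol.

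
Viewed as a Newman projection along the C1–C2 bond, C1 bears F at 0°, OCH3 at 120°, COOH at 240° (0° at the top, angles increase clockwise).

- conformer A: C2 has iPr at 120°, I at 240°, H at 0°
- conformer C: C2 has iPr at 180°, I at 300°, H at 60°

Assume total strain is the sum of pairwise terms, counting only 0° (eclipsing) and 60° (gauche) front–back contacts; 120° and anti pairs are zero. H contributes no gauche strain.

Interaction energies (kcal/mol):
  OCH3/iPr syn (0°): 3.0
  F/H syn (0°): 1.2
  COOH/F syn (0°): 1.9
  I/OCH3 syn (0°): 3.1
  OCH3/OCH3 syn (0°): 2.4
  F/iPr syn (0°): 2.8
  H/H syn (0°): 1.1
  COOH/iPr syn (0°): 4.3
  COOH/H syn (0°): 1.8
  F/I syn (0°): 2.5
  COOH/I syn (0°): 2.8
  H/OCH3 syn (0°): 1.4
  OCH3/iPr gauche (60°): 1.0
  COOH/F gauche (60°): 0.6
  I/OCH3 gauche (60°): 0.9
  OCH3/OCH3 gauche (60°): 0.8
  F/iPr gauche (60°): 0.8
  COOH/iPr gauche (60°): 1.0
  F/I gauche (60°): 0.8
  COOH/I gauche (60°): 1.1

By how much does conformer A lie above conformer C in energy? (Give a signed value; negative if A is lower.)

A is eclipsed. F at 0° is eclipsed with H at 0° (1.2); OCH3 at 120° is eclipsed with iPr at 120° (3.0); COOH at 240° is eclipsed with I at 240° (2.8). Total 7.0 kcal/mol.
C is staggered. F at 0° is gauche with I at 300° (0.8); OCH3 at 120° is gauche with iPr at 180° (1.0); COOH at 240° is gauche with iPr at 180° (1.0); COOH at 240° is gauche with I at 300° (1.1). Total 3.9 kcal/mol.
E(A) − E(C) = 7.0 − 3.9 = +3.1 kcal/mol.

+3.1 kcal/mol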